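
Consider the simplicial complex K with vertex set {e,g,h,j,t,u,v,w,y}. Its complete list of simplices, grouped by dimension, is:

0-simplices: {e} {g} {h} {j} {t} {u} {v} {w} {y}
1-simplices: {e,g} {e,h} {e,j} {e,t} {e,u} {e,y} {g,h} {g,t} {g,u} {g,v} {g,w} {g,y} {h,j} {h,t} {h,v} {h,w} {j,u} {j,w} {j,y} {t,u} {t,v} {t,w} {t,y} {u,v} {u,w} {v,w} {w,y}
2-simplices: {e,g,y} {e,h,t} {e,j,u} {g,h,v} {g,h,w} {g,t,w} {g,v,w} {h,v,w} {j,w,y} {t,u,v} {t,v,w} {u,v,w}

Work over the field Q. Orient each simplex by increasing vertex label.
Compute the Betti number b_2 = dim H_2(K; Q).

n_0=9 n_1=27 n_2=12  [Q]
∂1: piv[eg,eh,ej,et,eu,ey,gv,gw] rk=8  ker:gh,gt,gu,gy,hj,ht,hv,hw,ju,jw,jy,tu,tv,tw,ty,uv,uw,vw,wy
∂2: piv[egy,eht,eju,ghv,ghw,gtw,gvw,jwy,tuv,tvw,uvw] rk=11  ker:hvw
b_2=(12−11)−0=1

b_2=1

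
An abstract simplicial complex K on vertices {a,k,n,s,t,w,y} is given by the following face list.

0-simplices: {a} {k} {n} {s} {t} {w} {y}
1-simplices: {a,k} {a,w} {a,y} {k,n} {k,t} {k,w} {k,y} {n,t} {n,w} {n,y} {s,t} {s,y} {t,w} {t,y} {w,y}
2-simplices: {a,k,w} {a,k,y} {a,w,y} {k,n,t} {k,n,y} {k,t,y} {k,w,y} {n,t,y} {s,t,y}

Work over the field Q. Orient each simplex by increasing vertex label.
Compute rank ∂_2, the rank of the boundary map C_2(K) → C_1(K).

rank∂_2=7

n_0=7 n_1=15 n_2=9  [Q]
∂1: piv[ak,aw,ay,kn,kt,st] rk=6  ker:kw,ky,nt,nw,ny,sy,tw,ty,wy
∂2: piv[akw,aky,awy,knt,kny,kty,sty] rk=7  ker:kwy,nty
rk∂_2=7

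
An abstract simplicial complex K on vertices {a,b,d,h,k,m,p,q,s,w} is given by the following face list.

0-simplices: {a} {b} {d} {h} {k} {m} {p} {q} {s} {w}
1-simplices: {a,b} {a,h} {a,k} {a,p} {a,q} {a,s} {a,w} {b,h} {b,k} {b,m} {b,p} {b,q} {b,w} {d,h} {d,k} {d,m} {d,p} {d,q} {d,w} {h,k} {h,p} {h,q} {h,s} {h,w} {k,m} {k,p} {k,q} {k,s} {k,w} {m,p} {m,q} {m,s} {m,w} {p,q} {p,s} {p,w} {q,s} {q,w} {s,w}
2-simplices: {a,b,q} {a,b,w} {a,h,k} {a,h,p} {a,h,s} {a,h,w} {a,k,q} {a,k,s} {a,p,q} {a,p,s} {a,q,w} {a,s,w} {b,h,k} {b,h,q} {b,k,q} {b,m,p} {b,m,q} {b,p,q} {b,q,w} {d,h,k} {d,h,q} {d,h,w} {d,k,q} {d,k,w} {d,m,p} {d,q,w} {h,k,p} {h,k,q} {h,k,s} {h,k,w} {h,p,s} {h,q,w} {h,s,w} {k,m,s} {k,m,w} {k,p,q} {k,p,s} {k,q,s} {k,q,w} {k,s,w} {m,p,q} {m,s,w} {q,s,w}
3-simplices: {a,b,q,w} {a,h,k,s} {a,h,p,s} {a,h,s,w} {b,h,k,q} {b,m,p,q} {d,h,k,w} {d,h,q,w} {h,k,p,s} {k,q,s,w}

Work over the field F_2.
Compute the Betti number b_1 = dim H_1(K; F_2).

b_1=3

n_0=10 n_1=39 n_2=43 n_3=10  [Z2]
∂1: piv[ab,ah,ak,ap,aq,as,aw,bm,dh] rk=9  ker:bh,bk,bp,bq,bw,dk,dm,dp,dq,dw,hk,hp,hq,hs,hw,km,kp,kq,ks,kw,mp,mq,ms,mw,pq,ps,pw,qs,qw,sw
∂2: piv[abq,abw,ahk,ahp,ahs,ahw,akq,aks,apq,aps,aqw,asw,bhk,bhq,bkq,bmp,bmq,bpq,dhk,dhq,dhw,dkw,dmp,hkp,kms,kmw,kqs] rk=27  ker:bqw,dkq,dqw,hkq,hks,hkw,hps,hqw,hsw,kpq,kps,kqw,ksw,mpq,msw,qsw
∂3: piv[abqw,ahks,ahps,ahsw,bhkq,bmpq,dhkw,dhqw,hkps,kqsw] rk=10
b_1=(39−9)−27=3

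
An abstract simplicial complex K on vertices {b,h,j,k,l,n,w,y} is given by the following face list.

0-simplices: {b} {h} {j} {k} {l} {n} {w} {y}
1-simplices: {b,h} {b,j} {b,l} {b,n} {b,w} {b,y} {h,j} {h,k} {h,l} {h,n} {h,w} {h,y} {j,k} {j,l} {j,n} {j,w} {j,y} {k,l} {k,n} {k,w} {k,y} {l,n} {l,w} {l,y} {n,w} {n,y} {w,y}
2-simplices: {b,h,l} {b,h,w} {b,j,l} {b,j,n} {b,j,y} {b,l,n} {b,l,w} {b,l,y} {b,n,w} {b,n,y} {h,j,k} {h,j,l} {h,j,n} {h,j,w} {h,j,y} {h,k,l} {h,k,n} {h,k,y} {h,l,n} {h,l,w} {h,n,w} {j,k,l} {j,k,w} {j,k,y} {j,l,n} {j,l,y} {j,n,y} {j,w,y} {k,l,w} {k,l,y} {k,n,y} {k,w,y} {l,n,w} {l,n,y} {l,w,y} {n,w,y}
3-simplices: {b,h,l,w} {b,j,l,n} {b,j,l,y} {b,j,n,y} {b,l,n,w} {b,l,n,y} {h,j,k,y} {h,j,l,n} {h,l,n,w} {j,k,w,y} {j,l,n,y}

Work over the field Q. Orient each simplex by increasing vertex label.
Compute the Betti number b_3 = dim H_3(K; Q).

b_3=1

n_0=8 n_1=27 n_2=36 n_3=11  [Q]
∂1: piv[bh,bj,bl,bn,bw,by,hk] rk=7  ker:hj,hl,hn,hw,hy,jk,jl,jn,jw,jy,kl,kn,kw,ky,ln,lw,ly,nw,ny,wy
∂2: piv[bhl,bhw,bjl,bjn,bjy,bln,blw,bly,bnw,bny,hjk,hjl,hjn,hjw,hjy,hkl,hkn,hky,jkw,jwy] rk=20  ker:hln,hlw,hnw,jkl,jky,jln,jly,jny,klw,kly,kny,kwy,lnw,lny,lwy,nwy
∂3: piv[bhlw,bjln,bjly,bjny,blnw,blny,hjky,hjln,hlnw,jkwy] rk=10  ker:jlny
b_3=(11−10)−0=1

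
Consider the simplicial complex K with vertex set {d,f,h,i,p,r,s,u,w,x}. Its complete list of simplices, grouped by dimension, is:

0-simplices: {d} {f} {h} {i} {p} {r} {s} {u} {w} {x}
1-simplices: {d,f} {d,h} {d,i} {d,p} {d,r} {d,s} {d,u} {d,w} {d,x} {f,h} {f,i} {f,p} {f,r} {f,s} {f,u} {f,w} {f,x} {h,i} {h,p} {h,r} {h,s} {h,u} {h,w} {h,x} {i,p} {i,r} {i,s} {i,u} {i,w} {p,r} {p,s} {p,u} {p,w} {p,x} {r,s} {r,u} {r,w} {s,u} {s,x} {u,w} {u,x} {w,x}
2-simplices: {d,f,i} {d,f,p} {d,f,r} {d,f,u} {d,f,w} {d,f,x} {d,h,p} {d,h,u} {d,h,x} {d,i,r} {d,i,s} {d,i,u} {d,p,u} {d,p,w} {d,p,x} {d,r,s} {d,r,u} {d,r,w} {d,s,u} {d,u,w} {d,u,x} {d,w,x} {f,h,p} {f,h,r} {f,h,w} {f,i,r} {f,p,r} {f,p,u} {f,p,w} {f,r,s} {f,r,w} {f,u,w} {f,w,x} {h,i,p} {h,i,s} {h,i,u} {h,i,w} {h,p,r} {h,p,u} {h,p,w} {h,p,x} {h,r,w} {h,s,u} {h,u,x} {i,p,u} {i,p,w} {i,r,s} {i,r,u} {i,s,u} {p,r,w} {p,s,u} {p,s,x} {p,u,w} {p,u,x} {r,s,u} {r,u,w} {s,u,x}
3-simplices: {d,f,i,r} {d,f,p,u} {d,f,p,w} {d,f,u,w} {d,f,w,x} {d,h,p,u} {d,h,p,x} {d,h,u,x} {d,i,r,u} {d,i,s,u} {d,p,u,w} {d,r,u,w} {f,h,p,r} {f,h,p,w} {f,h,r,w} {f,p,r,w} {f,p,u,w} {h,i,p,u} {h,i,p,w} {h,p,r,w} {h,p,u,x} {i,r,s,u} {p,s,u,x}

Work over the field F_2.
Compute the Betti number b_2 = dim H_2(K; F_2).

b_2=3

n_0=10 n_1=42 n_2=57 n_3=23  [Z2]
∂1: piv[df,dh,di,dp,dr,ds,du,dw,dx] rk=9  ker:fh,fi,fp,fr,fs,fu,fw,fx,hi,hp,hr,hs,hu,hw,hx,ip,ir,is,iu,iw,pr,ps,pu,pw,px,rs,ru,rw,su,sx,uw,ux,wx
∂2: piv[dfi,dfp,dfr,dfu,dfw,dfx,dhp,dhu,dhx,dir,dis,diu,dpu,dpw,dpx,drs,dru,drw,dsu,duw,dux,dwx,fhp,fhr,fhw,fpr,frs,hip,his,hiu,hiw,psu,psx] rk=33  ker:fir,fpu,fpw,frw,fuw,fwx,hpr,hpu,hpw,hpx,hrw,hsu,hux,ipu,ipw,irs,iru,isu,prw,puw,pux,rsu,ruw,sux
∂3: piv[dfir,dfpu,dfpw,dfuw,dfwx,dhpu,dhpx,dhux,diru,disu,dpuw,druw,fhpr,fhpw,fhrw,fprw,hipu,hipw,hpux,irsu,psux] rk=21  ker:fpuw,hprw
b_2=(57−33)−21=3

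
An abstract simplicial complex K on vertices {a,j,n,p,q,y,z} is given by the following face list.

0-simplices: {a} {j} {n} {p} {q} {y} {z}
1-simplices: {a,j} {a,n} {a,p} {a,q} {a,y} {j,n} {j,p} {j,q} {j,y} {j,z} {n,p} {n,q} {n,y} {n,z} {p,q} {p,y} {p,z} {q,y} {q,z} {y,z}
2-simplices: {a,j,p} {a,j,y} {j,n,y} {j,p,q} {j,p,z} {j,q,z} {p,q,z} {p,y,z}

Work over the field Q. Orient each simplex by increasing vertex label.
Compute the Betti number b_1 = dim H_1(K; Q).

b_1=7

n_0=7 n_1=20 n_2=8  [Q]
∂1: piv[aj,an,ap,aq,ay,jz] rk=6  ker:jn,jp,jq,jy,np,nq,ny,nz,pq,py,pz,qy,qz,yz
∂2: piv[ajp,ajy,jny,jpq,jpz,jqz,pyz] rk=7  ker:pqz
b_1=(20−6)−7=7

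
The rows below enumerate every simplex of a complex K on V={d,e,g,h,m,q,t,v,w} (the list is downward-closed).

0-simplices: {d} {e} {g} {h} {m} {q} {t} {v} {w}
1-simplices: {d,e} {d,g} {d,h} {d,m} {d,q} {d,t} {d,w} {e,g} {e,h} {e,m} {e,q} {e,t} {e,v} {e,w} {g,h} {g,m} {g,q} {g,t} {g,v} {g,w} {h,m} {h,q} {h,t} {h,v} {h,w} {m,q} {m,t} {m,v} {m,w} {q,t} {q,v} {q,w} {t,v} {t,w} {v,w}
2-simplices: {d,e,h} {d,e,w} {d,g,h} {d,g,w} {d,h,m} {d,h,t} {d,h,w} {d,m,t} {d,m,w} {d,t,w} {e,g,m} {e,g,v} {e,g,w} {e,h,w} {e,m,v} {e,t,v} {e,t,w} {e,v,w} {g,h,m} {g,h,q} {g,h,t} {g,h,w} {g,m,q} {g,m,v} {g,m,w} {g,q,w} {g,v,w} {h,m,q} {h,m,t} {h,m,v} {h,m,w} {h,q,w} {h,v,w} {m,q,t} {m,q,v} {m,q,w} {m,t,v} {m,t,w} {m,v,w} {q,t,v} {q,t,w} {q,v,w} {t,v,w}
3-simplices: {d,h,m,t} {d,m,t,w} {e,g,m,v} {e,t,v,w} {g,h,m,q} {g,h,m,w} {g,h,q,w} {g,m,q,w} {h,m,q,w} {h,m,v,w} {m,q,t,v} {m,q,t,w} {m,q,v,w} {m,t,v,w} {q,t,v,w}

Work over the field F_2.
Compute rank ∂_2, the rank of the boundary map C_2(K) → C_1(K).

rank∂_2=25

n_0=9 n_1=35 n_2=43 n_3=15  [Z2]
∂1: piv[de,dg,dh,dm,dq,dt,dw,ev] rk=8  ker:eg,eh,em,eq,et,ew,gh,gm,gq,gt,gv,gw,hm,hq,ht,hv,hw,mq,mt,mv,mw,qt,qv,qw,tv,tw,vw
∂2: piv[deh,dew,dgh,dgw,dhm,dht,dhw,dmt,dmw,dtw,egm,egv,egw,emv,etv,etw,evw,ghm,ghq,ght,gmq,gqw,hmv,mqt,mqv] rk=25  ker:ehw,ghw,gmv,gmw,gvw,hmq,hmt,hmw,hqw,hvw,mqw,mtv,mtw,mvw,qtv,qtw,qvw,tvw
∂3: piv[dhmt,dmtw,egmv,etvw,ghmq,ghmw,ghqw,gmqw,hmvw,mqtv,mqtw,mqvw,mtvw] rk=13  ker:hmqw,qtvw
rk∂_2=25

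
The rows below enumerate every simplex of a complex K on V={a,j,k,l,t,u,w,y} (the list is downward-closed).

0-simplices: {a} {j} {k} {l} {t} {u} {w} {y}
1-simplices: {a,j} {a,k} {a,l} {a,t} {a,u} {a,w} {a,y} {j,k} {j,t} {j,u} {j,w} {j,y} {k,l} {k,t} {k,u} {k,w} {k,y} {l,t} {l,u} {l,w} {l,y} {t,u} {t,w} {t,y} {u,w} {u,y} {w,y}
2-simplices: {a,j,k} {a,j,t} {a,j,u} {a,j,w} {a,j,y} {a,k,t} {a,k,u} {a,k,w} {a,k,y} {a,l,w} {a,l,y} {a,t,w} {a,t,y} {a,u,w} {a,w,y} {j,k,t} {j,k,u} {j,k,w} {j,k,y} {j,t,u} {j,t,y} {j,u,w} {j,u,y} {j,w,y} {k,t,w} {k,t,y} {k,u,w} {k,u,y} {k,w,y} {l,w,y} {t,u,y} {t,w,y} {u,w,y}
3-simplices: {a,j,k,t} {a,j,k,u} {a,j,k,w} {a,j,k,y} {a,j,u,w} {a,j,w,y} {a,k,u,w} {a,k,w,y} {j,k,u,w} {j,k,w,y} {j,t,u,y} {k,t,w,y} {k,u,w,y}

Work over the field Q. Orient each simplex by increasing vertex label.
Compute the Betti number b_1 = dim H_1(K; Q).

n_0=8 n_1=27 n_2=33 n_3=13  [Q]
∂1: piv[aj,ak,al,at,au,aw,ay] rk=7  ker:jk,jt,ju,jw,jy,kl,kt,ku,kw,ky,lt,lu,lw,ly,tu,tw,ty,uw,uy,wy
∂2: piv[ajk,ajt,aju,ajw,ajy,akt,aku,akw,aky,alw,aly,atw,aty,auw,awy,jtu,juy] rk=17  ker:jkt,jku,jkw,jky,jty,juw,jwy,ktw,kty,kuw,kuy,kwy,lwy,tuy,twy,uwy
∂3: piv[ajkt,ajku,ajkw,ajky,ajuw,ajwy,akuw,akwy,jtuy,ktwy,kuwy] rk=11  ker:jkuw,jkwy
b_1=(27−7)−17=3

b_1=3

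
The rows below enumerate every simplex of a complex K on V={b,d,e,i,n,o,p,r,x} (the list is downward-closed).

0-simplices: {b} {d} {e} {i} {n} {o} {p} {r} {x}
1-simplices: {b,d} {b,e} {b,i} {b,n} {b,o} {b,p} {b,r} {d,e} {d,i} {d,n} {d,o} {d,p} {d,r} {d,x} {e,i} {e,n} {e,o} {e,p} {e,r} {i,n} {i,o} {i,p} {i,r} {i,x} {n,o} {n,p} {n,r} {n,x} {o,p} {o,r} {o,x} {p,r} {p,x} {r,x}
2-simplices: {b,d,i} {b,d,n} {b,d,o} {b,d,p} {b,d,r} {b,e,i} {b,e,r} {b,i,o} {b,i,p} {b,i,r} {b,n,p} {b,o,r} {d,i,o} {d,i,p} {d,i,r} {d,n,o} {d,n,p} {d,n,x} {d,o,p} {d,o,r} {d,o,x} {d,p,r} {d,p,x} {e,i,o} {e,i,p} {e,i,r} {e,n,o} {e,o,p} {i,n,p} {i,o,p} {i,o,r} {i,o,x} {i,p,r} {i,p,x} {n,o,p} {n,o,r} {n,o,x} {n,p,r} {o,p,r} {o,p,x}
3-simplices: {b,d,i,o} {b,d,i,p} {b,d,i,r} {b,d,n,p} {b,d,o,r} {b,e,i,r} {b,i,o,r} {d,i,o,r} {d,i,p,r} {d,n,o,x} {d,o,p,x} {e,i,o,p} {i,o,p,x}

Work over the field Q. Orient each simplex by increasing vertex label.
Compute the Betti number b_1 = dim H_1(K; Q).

b_1=2

n_0=9 n_1=34 n_2=40 n_3=13  [Q]
∂1: piv[bd,be,bi,bn,bo,bp,br,dx] rk=8  ker:de,di,dn,do,dp,dr,ei,en,eo,ep,er,in,io,ip,ir,ix,no,np,nr,nx,op,or,ox,pr,px,rx
∂2: piv[bdi,bdn,bdo,bdp,bdr,bei,ber,bio,bip,bir,bnp,bor,dno,dnx,dop,dox,dpr,dpx,eio,eip,eno,inp,iox,nor] rk=24  ker:dio,dip,dir,dnp,dor,eir,eop,iop,ior,ipr,ipx,nop,nox,npr,opr,opx
∂3: piv[bdio,bdip,bdir,bdnp,bdor,beir,bior,dipr,dnox,dopx,eiop,iopx] rk=12  ker:dior
b_1=(34−8)−24=2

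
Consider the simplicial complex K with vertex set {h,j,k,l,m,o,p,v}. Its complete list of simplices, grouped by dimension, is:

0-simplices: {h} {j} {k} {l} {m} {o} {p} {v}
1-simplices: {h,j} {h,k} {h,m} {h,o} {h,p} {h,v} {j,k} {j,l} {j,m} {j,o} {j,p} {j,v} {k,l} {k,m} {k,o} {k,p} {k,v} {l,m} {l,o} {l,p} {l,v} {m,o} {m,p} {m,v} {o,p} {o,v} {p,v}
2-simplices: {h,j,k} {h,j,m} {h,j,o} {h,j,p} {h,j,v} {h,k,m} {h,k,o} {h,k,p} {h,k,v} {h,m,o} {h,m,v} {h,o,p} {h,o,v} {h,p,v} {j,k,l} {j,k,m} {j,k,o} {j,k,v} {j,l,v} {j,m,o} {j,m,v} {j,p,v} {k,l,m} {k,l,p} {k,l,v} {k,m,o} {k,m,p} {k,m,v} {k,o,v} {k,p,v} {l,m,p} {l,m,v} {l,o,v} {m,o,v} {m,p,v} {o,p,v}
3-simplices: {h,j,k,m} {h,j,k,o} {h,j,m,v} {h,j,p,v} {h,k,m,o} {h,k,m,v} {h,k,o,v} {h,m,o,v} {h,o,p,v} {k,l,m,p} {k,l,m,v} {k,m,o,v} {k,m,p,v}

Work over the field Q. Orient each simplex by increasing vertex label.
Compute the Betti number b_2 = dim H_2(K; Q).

b_2=4

n_0=8 n_1=27 n_2=36 n_3=13  [Q]
∂1: piv[hj,hk,hm,ho,hp,hv,jl] rk=7  ker:jk,jm,jo,jp,jv,kl,km,ko,kp,kv,lm,lo,lp,lv,mo,mp,mv,op,ov,pv
∂2: piv[hjk,hjm,hjo,hjp,hjv,hkm,hko,hkp,hkv,hmo,hmv,hop,hov,hpv,jkl,jlv,klm,klp,kmp,lov] rk=20  ker:jkm,jko,jkv,jmo,jmv,jpv,klv,kmo,kmv,kov,kpv,lmp,lmv,mov,mpv,opv
∂3: piv[hjkm,hjko,hjmv,hjpv,hkmo,hkmv,hkov,hmov,hopv,klmp,klmv,kmpv] rk=12  ker:kmov
b_2=(36−20)−12=4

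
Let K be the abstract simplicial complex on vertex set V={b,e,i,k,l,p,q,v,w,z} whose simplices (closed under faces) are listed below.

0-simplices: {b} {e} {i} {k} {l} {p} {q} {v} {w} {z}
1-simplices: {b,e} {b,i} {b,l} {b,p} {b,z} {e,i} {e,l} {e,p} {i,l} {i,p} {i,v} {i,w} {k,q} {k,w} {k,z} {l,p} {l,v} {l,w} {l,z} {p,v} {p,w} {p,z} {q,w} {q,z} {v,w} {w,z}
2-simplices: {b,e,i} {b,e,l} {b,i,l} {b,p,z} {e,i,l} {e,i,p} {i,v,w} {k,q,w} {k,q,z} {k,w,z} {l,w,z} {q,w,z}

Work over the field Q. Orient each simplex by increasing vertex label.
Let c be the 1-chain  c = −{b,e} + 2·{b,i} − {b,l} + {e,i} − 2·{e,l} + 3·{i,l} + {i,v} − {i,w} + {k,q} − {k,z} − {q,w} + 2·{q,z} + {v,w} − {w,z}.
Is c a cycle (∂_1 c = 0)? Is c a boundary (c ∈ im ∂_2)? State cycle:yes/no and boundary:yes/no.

n_0=10 n_1=26 n_2=12  [Q]
∂1: piv[be,bi,bl,bp,bz,iv,iw,kq,kw] rk=9  ker:ei,el,ep,il,ip,kz,lp,lv,lw,lz,pv,pw,pz,qw,qz,vw,wz
∂2: piv[bei,bel,bil,bpz,eip,ivw,kqw,kqz,kwz,lwz] rk=10  ker:eil,qwz
∂1c = 0
c vs im∂2: reduces to 0 ⇒ boundary

cycle:yes boundary:yes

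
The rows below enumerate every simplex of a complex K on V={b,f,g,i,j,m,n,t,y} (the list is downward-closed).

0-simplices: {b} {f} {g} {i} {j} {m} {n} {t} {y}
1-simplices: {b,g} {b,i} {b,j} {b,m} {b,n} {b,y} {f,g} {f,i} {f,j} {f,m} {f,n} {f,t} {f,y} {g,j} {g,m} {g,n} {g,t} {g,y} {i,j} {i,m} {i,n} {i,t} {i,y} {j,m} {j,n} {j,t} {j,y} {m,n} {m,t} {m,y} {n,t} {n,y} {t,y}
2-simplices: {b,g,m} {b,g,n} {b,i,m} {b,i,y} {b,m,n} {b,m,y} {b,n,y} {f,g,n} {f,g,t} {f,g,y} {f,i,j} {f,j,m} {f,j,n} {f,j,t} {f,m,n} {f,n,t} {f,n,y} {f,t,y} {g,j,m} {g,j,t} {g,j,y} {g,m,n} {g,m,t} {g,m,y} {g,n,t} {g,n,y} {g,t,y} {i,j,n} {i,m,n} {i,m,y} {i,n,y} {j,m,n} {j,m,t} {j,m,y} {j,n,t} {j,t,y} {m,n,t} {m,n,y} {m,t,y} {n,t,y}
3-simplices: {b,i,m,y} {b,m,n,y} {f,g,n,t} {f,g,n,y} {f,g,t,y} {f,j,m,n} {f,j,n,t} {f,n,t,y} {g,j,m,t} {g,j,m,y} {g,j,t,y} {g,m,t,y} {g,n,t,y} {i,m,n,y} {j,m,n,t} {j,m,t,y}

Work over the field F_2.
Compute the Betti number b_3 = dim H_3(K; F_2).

b_3=2

n_0=9 n_1=33 n_2=40 n_3=16  [Z2]
∂1: piv[bg,bi,bj,bm,bn,by,fg,ft] rk=8  ker:fi,fj,fm,fn,fy,gj,gm,gn,gt,gy,ij,im,in,it,iy,jm,jn,jt,jy,mn,mt,my,nt,ny,ty
∂2: piv[bgm,bgn,bim,biy,bmn,bmy,bny,fgn,fgt,fgy,fij,fjm,fjn,fjt,fmn,fnt,fny,fty,gjm,gjy,gmt,ijn,imn] rk=23  ker:gjt,gmn,gmy,gnt,gny,gty,imy,iny,jmn,jmt,jmy,jnt,jty,mnt,mny,mty,nty
∂3: piv[bimy,bmny,fgnt,fgny,fgty,fjmn,fjnt,fnty,gjmt,gjmy,gjty,gmty,imny,jmnt] rk=14  ker:gnty,jmty
b_3=(16−14)−0=2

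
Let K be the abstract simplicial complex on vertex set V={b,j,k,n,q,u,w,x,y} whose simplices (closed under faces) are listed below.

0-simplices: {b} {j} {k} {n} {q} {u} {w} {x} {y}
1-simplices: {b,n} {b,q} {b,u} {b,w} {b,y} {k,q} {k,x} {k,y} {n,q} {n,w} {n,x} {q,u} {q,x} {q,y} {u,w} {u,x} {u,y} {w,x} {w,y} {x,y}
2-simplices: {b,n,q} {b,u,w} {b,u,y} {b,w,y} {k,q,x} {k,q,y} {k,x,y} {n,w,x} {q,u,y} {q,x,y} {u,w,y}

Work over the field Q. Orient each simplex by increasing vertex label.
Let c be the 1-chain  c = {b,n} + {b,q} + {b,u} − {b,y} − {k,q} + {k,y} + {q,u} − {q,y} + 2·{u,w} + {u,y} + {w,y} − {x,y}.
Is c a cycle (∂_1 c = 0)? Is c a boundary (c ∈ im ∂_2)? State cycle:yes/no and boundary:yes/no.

cycle:no boundary:no

n_0=9 n_1=20 n_2=11  [Q]
∂1: piv[bn,bq,bu,bw,by,kq,kx] rk=7  ker:ky,nq,nw,nx,qu,qx,qy,uw,ux,uy,wx,wy,xy
∂2: piv[bnq,buw,buy,bwy,kqx,kqy,kxy,nwx,quy] rk=9  ker:qxy,uwy
∂1c = −2·{b} + {n} − {u} + {w} + {x}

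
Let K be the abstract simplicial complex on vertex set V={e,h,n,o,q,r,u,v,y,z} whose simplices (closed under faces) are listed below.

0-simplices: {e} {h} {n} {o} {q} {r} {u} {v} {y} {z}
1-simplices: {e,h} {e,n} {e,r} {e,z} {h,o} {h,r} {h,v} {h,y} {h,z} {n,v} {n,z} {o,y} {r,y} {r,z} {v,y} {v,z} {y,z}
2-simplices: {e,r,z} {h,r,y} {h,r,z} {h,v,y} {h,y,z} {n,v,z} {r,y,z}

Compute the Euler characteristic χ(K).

n_0=10 n_1=17 n_2=7
χ=+10−17+7=0

χ(K)=0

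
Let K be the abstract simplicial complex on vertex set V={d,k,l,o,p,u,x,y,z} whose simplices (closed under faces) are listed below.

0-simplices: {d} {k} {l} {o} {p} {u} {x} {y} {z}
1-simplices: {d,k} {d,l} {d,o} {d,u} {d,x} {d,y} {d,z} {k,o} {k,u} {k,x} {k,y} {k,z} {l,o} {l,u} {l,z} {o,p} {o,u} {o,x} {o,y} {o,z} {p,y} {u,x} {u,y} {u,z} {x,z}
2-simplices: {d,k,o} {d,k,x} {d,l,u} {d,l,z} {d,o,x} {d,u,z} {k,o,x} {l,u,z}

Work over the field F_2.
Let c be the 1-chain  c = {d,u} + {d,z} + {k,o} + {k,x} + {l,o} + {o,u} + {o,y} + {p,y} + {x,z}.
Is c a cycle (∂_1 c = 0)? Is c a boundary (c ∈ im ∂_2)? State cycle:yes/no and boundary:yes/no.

cycle:no boundary:no

n_0=9 n_1=25 n_2=8  [Z2]
∂1: piv[dk,dl,do,du,dx,dy,dz,op] rk=8  ker:ko,ku,kx,ky,kz,lo,lu,lz,ou,ox,oy,oz,py,ux,uy,uz,xz
∂2: piv[dko,dkx,dlu,dlz,dox,duz] rk=6  ker:kox,luz
∂1c = {l} + {p}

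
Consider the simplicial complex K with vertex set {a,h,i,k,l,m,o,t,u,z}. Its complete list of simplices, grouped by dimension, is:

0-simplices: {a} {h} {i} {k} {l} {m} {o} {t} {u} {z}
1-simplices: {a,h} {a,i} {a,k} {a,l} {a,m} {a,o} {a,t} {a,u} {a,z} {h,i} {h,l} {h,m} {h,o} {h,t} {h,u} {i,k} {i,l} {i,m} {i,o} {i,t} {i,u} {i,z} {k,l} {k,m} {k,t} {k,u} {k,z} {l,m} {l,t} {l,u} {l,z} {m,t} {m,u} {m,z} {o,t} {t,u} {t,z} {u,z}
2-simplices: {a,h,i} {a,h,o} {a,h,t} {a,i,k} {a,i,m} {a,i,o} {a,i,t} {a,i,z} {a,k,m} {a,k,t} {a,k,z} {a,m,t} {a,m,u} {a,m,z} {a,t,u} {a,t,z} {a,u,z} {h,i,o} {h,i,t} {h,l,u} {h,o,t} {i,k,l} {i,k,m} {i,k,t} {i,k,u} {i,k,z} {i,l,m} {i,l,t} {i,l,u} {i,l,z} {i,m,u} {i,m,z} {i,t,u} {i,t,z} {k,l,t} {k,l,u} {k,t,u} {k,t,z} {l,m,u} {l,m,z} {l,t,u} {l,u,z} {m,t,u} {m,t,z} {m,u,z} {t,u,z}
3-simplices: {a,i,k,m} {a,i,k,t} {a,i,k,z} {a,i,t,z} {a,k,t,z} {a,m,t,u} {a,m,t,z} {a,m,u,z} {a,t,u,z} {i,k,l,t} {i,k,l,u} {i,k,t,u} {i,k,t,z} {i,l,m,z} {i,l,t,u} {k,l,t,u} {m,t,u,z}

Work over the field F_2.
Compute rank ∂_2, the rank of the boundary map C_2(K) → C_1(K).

rank∂_2=26

n_0=10 n_1=38 n_2=46 n_3=17  [Z2]
∂1: piv[ah,ai,ak,al,am,ao,at,au,az] rk=9  ker:hi,hl,hm,ho,ht,hu,ik,il,im,io,it,iu,iz,kl,km,kt,ku,kz,lm,lt,lu,lz,mt,mu,mz,ot,tu,tz,uz
∂2: piv[ahi,aho,aht,aik,aim,aio,ait,aiz,akm,akt,akz,amt,amu,amz,atu,atz,auz,hlu,hot,ikl,iku,ilm,ilt,ilu,ilz,imu] rk=26  ker:hio,hit,ikm,ikt,ikz,imz,itu,itz,klt,klu,ktu,ktz,lmu,lmz,ltu,luz,mtu,mtz,muz,tuz
∂3: piv[aikm,aikt,aikz,aitz,aktz,amtu,amtz,amuz,atuz,iklt,iklu,iktu,ilmz,iltu] rk=14  ker:iktz,kltu,mtuz
rk∂_2=26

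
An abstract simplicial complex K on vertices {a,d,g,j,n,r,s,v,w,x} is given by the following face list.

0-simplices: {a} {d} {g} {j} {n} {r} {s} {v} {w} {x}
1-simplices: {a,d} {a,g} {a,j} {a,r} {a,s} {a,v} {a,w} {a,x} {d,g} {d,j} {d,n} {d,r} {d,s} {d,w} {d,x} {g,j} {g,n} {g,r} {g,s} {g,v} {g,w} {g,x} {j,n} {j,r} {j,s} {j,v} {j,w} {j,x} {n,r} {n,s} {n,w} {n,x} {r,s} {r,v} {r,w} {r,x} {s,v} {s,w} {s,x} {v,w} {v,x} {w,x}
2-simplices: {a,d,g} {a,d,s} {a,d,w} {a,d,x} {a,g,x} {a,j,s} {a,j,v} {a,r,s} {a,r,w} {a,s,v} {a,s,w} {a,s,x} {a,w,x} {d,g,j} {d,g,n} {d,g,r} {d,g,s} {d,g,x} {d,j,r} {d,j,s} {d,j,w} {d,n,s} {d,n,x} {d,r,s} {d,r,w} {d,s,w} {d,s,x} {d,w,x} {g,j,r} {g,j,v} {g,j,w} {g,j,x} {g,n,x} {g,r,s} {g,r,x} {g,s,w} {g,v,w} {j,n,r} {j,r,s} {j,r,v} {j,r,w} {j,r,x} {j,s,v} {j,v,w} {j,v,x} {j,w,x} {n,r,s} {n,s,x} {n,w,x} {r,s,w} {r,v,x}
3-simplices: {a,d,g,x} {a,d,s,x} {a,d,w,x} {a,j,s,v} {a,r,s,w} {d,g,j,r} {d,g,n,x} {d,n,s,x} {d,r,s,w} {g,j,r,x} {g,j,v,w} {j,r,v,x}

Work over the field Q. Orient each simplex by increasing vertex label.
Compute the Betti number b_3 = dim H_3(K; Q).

n_0=10 n_1=42 n_2=51 n_3=12  [Q]
∂1: piv[ad,ag,aj,ar,as,av,aw,ax,dn] rk=9  ker:dg,dj,dr,ds,dw,dx,gj,gn,gr,gs,gv,gw,gx,jn,jr,js,jv,jw,jx,nr,ns,nw,nx,rs,rv,rw,rx,sv,sw,sx,vw,vx,wx
∂2: piv[adg,ads,adw,adx,agx,ajs,ajv,ars,arw,asv,asw,asx,awx,dgj,dgn,dgr,dgs,djr,djs,djw,dns,dnx,drs,gjv,gjw,gjx,grx,gvw,jnr,jrv,jvx,nrs,nwx] rk=33  ker:dgx,drw,dsw,dsx,dwx,gjr,gnx,grs,gsw,jrs,jrw,jrx,jsv,jvw,jwx,nsx,rsw,rvx
∂3: piv[adgx,adsx,adwx,ajsv,arsw,dgjr,dgnx,dnsx,drsw,gjrx,gjvw,jrvx] rk=12
b_3=(12−12)−0=0

b_3=0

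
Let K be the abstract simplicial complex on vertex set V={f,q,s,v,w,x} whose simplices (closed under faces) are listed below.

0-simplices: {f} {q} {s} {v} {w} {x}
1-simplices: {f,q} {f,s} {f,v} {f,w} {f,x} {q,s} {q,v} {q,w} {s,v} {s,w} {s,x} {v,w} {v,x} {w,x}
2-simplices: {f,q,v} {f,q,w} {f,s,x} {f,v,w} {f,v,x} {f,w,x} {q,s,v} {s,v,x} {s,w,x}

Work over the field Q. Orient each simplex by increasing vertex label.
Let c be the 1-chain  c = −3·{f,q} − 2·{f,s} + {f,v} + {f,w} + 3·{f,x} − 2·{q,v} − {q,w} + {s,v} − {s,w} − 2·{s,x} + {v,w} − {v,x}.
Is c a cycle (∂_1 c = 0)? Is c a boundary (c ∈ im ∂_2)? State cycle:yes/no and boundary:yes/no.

cycle:yes boundary:yes

n_0=6 n_1=14 n_2=9  [Q]
∂1: piv[fq,fs,fv,fw,fx] rk=5  ker:qs,qv,qw,sv,sw,sx,vw,vx,wx
∂2: piv[fqv,fqw,fsx,fvw,fvx,fwx,qsv,svx,swx] rk=9
∂1c = 0
c vs im∂2: reduces to 0 ⇒ boundary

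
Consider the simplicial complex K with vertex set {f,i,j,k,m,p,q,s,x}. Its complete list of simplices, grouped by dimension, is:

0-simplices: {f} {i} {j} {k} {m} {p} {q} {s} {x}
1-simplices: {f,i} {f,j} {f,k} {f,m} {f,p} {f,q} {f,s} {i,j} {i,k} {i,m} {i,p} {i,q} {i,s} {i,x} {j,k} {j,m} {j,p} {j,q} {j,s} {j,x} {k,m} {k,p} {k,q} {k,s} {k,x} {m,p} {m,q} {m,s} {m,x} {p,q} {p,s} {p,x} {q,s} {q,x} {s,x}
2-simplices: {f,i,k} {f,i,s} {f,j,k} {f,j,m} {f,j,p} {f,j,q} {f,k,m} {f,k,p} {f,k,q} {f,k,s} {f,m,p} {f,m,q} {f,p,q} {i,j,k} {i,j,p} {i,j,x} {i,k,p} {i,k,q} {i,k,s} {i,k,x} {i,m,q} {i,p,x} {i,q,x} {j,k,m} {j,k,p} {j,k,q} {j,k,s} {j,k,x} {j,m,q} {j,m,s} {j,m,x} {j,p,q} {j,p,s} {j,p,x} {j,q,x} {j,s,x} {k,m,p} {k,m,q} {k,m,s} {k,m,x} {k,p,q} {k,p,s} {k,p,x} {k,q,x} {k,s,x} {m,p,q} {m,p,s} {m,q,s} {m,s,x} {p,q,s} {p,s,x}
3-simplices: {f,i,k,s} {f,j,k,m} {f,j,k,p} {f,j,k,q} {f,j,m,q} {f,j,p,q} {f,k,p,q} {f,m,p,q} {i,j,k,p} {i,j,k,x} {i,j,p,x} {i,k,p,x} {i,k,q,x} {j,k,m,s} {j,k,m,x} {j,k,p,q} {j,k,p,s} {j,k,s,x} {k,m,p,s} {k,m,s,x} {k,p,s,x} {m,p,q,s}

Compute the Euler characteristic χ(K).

n_0=9 n_1=35 n_2=51 n_3=22
χ=+9−35+51−22=3

χ(K)=3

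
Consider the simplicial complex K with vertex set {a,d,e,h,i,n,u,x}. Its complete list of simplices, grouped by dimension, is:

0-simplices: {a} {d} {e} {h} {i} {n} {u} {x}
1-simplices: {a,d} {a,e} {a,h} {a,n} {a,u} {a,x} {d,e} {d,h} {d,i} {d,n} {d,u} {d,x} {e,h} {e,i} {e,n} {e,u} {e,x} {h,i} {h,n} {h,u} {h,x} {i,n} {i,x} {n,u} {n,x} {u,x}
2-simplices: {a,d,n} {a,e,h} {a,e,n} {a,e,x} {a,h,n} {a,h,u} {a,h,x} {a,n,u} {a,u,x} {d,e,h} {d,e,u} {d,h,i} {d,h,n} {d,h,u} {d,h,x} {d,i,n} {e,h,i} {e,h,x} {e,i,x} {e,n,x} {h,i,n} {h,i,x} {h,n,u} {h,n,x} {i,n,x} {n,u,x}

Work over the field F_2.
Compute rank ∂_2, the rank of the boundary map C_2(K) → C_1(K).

rank∂_2=19

n_0=8 n_1=26 n_2=26  [Z2]
∂1: piv[ad,ae,ah,an,au,ax,di] rk=7  ker:de,dh,dn,du,dx,eh,ei,en,eu,ex,hi,hn,hu,hx,in,ix,nu,nx,ux
∂2: piv[adn,aeh,aen,aex,ahn,ahu,ahx,anu,aux,deh,deu,dhi,dhn,dhu,dhx,din,ehi,eix,enx] rk=19  ker:ehx,hin,hix,hnu,hnx,inx,nux
rk∂_2=19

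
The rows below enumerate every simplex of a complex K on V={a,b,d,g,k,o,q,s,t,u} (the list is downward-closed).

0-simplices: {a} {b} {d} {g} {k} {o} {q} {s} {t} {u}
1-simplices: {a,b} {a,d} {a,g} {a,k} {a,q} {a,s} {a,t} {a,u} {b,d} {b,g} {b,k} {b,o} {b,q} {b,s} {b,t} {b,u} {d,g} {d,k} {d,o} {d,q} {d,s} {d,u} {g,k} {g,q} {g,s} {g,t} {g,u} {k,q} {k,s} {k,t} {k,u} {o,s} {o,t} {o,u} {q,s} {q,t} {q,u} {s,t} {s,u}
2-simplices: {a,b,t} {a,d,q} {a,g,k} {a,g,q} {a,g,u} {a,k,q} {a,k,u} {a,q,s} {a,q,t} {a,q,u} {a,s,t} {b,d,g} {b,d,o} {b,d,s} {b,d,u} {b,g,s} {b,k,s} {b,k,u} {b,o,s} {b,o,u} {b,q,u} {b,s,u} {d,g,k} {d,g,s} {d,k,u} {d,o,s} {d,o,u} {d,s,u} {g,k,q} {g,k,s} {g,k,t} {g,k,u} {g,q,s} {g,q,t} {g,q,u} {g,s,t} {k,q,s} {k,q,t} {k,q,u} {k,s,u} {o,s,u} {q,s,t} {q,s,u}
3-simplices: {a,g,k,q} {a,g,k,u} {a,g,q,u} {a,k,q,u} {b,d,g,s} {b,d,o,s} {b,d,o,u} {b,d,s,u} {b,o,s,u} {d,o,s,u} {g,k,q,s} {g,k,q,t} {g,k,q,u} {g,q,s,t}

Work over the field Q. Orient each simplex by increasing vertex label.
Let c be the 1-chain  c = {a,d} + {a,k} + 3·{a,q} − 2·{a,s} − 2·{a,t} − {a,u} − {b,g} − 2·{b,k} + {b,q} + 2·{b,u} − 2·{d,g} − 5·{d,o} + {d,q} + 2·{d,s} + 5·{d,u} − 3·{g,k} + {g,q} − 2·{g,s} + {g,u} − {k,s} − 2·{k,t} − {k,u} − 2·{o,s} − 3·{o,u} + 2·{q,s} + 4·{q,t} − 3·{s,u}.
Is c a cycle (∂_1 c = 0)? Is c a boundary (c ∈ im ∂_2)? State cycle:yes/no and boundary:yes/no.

cycle:yes boundary:yes

n_0=10 n_1=39 n_2=43 n_3=14  [Q]
∂1: piv[ab,ad,ag,ak,aq,as,at,au,bo] rk=9  ker:bd,bg,bk,bq,bs,bt,bu,dg,dk,do,dq,ds,du,gk,gq,gs,gt,gu,kq,ks,kt,ku,os,ot,ou,qs,qt,qu,st,su
∂2: piv[abt,adq,agk,agq,agu,akq,aku,aqs,aqt,aqu,ast,bdg,bdo,bds,bdu,bgs,bks,bku,bos,bou,bqu,bsu,dgk,dku,gkt,gqs,gqt] rk=27  ker:dgs,dos,dou,dsu,gkq,gks,gku,gqu,gst,kqs,kqt,kqu,ksu,osu,qst,qsu
∂3: piv[agkq,agku,agqu,akqu,bdgs,bdos,bdou,bdsu,bosu,gkqs,gkqt,gqst] rk=12  ker:dosu,gkqu
∂1c = 0
c vs im∂2: reduces to 0 ⇒ boundary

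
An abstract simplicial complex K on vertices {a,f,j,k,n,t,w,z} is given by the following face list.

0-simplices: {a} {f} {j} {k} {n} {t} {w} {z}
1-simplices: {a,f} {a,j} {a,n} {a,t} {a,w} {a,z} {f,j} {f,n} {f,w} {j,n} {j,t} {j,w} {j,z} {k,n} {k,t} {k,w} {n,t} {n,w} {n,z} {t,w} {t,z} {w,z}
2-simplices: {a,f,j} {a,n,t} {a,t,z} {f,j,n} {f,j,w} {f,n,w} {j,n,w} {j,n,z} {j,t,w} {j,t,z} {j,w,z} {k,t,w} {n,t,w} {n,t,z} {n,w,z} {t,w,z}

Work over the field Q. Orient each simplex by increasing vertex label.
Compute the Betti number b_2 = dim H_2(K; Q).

b_2=4

n_0=8 n_1=22 n_2=16  [Q]
∂1: piv[af,aj,an,at,aw,az,kn] rk=7  ker:fj,fn,fw,jn,jt,jw,jz,kt,kw,nt,nw,nz,tw,tz,wz
∂2: piv[afj,ant,atz,fjn,fjw,fnw,jnz,jtw,jtz,jwz,ktw,ntw] rk=12  ker:jnw,ntz,nwz,twz
b_2=(16−12)−0=4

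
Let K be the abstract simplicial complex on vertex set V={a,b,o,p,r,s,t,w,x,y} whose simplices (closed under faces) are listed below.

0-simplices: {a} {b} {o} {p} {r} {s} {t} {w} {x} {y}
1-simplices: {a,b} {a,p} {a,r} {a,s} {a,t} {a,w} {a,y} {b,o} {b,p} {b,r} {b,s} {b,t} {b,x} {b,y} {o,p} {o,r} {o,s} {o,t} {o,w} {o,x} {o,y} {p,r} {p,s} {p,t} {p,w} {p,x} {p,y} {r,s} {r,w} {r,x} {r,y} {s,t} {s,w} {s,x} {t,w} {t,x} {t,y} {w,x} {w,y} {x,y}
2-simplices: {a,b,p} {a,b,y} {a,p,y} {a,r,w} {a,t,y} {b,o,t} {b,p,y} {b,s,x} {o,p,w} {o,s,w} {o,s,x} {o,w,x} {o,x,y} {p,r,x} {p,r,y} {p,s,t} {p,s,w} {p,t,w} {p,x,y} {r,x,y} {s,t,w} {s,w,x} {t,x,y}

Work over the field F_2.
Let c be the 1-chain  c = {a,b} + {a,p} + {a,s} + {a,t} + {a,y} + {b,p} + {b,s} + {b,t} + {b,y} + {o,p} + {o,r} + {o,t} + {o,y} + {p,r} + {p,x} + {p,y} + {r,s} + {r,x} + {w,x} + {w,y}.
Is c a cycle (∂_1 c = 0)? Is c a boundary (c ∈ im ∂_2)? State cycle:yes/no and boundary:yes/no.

cycle:no boundary:no

n_0=10 n_1=40 n_2=23  [Z2]
∂1: piv[ab,ap,ar,as,at,aw,ay,bo,bx] rk=9  ker:bp,br,bs,bt,by,op,or,os,ot,ow,ox,oy,pr,ps,pt,pw,px,py,rs,rw,rx,ry,st,sw,sx,tw,tx,ty,wx,wy,xy
∂2: piv[abp,aby,apy,arw,aty,bot,bsx,opw,osw,osx,owx,oxy,prx,pry,pst,psw,ptw,pxy,txy] rk=19  ker:bpy,rxy,stw,swx
∂1c = {a} + {b} + {s} + {t} + {x} + {y}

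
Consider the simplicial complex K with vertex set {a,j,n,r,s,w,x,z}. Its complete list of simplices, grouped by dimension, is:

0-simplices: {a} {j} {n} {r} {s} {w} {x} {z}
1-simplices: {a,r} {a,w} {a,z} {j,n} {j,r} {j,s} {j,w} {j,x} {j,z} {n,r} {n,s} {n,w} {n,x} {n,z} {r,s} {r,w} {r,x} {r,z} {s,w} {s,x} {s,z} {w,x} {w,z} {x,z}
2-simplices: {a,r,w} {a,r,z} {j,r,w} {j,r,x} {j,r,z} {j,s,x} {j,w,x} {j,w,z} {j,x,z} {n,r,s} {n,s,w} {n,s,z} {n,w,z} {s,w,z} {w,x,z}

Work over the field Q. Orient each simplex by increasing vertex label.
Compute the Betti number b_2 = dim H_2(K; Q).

b_2=2

n_0=8 n_1=24 n_2=15  [Q]
∂1: piv[ar,aw,az,jn,jr,js,jx] rk=7  ker:jw,jz,nr,ns,nw,nx,nz,rs,rw,rx,rz,sw,sx,sz,wx,wz,xz
∂2: piv[arw,arz,jrw,jrx,jrz,jsx,jwx,jwz,jxz,nrs,nsw,nsz,nwz] rk=13  ker:swz,wxz
b_2=(15−13)−0=2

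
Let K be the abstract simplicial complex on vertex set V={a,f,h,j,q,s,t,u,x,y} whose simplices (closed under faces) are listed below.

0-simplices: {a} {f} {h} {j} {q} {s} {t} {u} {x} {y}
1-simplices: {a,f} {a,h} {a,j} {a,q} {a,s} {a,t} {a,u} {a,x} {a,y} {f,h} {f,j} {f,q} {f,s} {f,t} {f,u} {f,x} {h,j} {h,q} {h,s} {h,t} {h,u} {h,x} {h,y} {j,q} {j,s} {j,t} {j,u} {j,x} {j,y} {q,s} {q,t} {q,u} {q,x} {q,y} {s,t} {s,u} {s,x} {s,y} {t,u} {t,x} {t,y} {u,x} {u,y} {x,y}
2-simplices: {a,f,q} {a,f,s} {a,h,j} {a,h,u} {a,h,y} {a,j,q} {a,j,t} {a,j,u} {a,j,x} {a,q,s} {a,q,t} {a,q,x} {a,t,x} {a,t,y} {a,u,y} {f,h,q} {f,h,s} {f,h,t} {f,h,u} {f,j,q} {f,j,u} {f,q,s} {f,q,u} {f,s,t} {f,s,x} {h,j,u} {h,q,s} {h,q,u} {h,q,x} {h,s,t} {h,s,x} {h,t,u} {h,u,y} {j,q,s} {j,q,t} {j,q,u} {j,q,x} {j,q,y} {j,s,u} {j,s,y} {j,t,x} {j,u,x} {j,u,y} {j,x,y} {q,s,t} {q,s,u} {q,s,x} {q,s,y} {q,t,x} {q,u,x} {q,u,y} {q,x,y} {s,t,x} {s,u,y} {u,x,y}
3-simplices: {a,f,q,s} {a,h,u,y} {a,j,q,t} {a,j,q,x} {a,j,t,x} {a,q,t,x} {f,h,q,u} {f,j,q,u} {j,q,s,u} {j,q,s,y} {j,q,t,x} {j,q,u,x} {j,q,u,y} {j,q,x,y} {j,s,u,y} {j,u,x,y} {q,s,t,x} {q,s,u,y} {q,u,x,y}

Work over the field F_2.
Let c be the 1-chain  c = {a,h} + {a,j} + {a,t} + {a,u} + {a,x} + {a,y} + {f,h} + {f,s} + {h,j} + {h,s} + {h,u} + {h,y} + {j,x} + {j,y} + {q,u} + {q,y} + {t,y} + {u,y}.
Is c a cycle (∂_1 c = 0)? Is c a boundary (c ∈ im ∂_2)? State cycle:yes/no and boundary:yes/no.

cycle:yes boundary:yes

n_0=10 n_1=44 n_2=55 n_3=19  [Z2]
∂1: piv[af,ah,aj,aq,as,at,au,ax,ay] rk=9  ker:fh,fj,fq,fs,ft,fu,fx,hj,hq,hs,ht,hu,hx,hy,jq,js,jt,ju,jx,jy,qs,qt,qu,qx,qy,st,su,sx,sy,tu,tx,ty,ux,uy,xy
∂2: piv[afq,afs,ahj,ahu,ahy,ajq,ajt,aju,ajx,aqs,aqt,aqx,atx,aty,auy,fhq,fhs,fht,fhu,fjq,fju,fqu,fst,fsx,hqx,hsx,htu,jqs,jqy,jsu,jsy,jux,juy,jxy,qst] rk=35  ker:fqs,hju,hqs,hqu,hst,huy,jqt,jqu,jqx,jtx,qsu,qsx,qsy,qtx,qux,quy,qxy,stx,suy,uxy
∂3: piv[afqs,ahuy,ajqt,ajqx,ajtx,aqtx,fhqu,fjqu,jqsu,jqsy,jqux,jquy,jqxy,jsuy,juxy,qstx] rk=16  ker:jqtx,qsuy,quxy
∂1c = 0
c vs im∂2: reduces to 0 ⇒ boundary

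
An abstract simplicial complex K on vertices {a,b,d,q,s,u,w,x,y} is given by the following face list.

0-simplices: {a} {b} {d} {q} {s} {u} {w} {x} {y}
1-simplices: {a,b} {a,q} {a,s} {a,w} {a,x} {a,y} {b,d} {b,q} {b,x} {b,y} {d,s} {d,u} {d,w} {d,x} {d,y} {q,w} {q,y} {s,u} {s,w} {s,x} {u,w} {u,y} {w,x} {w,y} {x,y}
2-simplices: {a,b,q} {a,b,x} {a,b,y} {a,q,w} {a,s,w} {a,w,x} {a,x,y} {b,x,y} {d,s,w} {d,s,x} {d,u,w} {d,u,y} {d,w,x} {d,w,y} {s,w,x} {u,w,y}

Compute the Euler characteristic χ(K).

χ(K)=0

n_0=9 n_1=25 n_2=16
χ=+9−25+16=0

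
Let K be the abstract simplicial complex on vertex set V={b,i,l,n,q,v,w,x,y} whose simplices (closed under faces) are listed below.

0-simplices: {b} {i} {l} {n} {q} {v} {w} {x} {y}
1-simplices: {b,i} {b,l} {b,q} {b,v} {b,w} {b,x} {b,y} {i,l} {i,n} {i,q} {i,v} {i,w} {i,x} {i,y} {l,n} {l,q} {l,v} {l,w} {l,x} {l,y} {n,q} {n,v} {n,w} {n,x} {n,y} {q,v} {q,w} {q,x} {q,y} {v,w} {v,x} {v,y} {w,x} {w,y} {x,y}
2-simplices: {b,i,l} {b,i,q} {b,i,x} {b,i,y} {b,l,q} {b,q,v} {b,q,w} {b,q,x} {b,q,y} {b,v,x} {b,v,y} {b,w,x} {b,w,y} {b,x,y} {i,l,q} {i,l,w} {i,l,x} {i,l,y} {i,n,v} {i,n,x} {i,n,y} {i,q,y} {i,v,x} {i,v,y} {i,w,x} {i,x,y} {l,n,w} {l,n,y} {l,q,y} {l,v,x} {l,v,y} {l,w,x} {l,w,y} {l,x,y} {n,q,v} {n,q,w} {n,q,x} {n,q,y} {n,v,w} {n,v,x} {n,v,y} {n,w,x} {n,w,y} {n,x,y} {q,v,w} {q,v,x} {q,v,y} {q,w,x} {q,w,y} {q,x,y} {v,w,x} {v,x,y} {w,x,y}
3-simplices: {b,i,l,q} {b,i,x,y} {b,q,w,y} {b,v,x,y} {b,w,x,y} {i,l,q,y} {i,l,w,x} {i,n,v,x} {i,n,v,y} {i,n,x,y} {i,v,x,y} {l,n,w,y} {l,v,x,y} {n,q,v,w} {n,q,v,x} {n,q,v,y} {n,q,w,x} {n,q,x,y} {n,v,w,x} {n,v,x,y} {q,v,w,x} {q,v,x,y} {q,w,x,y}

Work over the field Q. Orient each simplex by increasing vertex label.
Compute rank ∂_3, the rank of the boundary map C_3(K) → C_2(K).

n_0=9 n_1=35 n_2=53 n_3=23  [Q]
∂1: piv[bi,bl,bq,bv,bw,bx,by,in] rk=8  ker:il,iq,iv,iw,ix,iy,ln,lq,lv,lw,lx,ly,nq,nv,nw,nx,ny,qv,qw,qx,qy,vw,vx,vy,wx,wy,xy
∂2: piv[bil,biq,bix,biy,blq,bqv,bqw,bqx,bqy,bvx,bvy,bwx,bwy,bxy,ilw,ilx,ily,inv,inx,iny,ivx,iwx,lnw,lny,lvx,nqv,nvw] rk=27  ker:ilq,iqy,ivy,ixy,lqy,lvy,lwx,lwy,lxy,nqw,nqx,nqy,nvx,nvy,nwx,nwy,nxy,qvw,qvx,qvy,qwx,qwy,qxy,vwx,vxy,wxy
∂3: piv[bilq,bixy,bqwy,bvxy,bwxy,ilqy,ilwx,invx,invy,inxy,ivxy,lnwy,lvxy,nqvw,nqvx,nqvy,nqwx,nqxy,nvwx,qwxy] rk=20  ker:nvxy,qvwx,qvxy
rk∂_3=20

rank∂_3=20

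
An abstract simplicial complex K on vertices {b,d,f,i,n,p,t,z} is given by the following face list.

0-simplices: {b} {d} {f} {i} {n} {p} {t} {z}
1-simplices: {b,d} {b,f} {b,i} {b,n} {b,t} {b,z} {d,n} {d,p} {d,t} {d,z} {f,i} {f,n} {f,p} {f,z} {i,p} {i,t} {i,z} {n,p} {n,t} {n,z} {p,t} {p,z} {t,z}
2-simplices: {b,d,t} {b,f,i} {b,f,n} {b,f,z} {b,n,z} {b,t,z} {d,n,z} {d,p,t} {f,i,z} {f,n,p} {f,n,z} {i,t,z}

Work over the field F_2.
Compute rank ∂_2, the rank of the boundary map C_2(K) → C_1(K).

n_0=8 n_1=23 n_2=12  [Z2]
∂1: piv[bd,bf,bi,bn,bt,bz,dp] rk=7  ker:dn,dt,dz,fi,fn,fp,fz,ip,it,iz,np,nt,nz,pt,pz,tz
∂2: piv[bdt,bfi,bfn,bfz,bnz,btz,dnz,dpt,fiz,fnp,itz] rk=11  ker:fnz
rk∂_2=11

rank∂_2=11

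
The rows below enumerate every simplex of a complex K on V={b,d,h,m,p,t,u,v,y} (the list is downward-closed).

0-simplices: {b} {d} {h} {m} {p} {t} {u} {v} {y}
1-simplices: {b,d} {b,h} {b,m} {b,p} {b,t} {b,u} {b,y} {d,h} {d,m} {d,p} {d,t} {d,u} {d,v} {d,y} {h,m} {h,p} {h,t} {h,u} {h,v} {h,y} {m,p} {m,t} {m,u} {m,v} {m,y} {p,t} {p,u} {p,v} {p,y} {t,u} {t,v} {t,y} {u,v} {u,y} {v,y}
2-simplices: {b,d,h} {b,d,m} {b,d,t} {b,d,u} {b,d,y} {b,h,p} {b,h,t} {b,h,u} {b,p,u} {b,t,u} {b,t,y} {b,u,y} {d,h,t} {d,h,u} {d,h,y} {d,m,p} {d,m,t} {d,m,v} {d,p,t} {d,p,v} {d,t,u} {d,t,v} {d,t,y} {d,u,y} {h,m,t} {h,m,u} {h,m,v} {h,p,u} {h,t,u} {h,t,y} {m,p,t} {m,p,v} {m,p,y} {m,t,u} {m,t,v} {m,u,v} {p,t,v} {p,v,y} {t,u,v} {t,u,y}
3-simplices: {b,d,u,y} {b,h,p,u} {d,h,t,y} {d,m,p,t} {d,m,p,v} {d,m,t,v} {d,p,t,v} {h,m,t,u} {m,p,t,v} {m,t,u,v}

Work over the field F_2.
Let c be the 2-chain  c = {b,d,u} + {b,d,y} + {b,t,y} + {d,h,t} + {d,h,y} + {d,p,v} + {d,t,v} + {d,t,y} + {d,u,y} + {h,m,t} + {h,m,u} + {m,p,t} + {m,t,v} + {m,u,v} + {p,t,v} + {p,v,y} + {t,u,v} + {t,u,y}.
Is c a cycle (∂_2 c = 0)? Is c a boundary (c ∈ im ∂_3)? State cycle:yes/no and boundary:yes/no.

n_0=9 n_1=35 n_2=40 n_3=10  [Z2]
∂1: piv[bd,bh,bm,bp,bt,bu,by,dv] rk=8  ker:dh,dm,dp,dt,du,dy,hm,hp,ht,hu,hv,hy,mp,mt,mu,mv,my,pt,pu,pv,py,tu,tv,ty,uv,uy,vy
∂2: piv[bdh,bdm,bdt,bdu,bdy,bhp,bht,bhu,bpu,btu,bty,buy,dhy,dmp,dmt,dmv,dpt,dpv,dtv,hmt,hmu,hmv,mpy,muv,pvy] rk=25  ker:dht,dhu,dtu,dty,duy,hpu,htu,hty,mpt,mpv,mtu,mtv,ptv,tuv,tuy
∂3: piv[bduy,bhpu,dhty,dmpt,dmpv,dmtv,dptv,hmtu,mtuv] rk=9  ker:mptv
∂2c = {b,t} + {b,u} + {d,p} + {d,t} + {h,u} + {h,y} + {m,p} + {m,t} + {p,v} + {p,y} + {t,y} + {v,y}

cycle:no boundary:no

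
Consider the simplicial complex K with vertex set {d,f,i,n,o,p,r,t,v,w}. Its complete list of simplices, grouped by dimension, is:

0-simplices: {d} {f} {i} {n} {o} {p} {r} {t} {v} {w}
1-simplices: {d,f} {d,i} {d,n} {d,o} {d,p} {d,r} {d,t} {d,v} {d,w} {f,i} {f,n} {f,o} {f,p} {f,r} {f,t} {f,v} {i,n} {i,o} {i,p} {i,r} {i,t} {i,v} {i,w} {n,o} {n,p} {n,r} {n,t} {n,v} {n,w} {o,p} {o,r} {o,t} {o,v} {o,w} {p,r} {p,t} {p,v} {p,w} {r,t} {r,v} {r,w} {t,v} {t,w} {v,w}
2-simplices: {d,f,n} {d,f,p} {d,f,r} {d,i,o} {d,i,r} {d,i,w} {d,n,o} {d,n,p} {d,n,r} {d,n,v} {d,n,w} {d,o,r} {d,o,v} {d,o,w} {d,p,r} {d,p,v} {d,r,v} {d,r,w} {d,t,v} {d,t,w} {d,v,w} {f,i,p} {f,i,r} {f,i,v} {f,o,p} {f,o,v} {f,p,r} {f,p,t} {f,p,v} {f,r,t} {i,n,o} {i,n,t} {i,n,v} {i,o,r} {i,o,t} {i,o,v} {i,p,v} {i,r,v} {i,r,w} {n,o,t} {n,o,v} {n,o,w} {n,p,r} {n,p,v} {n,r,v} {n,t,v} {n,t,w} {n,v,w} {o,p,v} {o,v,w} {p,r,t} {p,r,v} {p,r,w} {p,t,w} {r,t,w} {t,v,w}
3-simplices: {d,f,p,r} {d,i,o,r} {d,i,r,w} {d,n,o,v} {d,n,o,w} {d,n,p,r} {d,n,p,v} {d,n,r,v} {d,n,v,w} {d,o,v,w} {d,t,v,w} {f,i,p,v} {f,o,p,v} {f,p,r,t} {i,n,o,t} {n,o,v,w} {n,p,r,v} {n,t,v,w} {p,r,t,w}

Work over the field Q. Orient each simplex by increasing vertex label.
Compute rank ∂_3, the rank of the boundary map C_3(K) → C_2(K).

rank∂_3=18

n_0=10 n_1=44 n_2=56 n_3=19  [Q]
∂1: piv[df,di,dn,do,dp,dr,dt,dv,dw] rk=9  ker:fi,fn,fo,fp,fr,ft,fv,in,io,ip,ir,it,iv,iw,no,np,nr,nt,nv,nw,op,or,ot,ov,ow,pr,pt,pv,pw,rt,rv,rw,tv,tw,vw
∂2: piv[dfn,dfp,dfr,dio,dir,diw,dno,dnp,dnr,dnv,dnw,dor,dov,dow,dpr,dpv,drv,drw,dtv,dtw,dvw,fip,fir,fiv,fop,fov,fpt,fpv,frt,ino,int,iot,ntv,prw,ptw] rk=35  ker:fpr,inv,ior,iov,ipv,irv,irw,not,nov,now,npr,npv,nrv,ntw,nvw,opv,ovw,prt,prv,rtw,tvw
∂3: piv[dfpr,dior,dirw,dnov,dnow,dnpr,dnpv,dnrv,dnvw,dovw,dtvw,fipv,fopv,fprt,inot,nprv,ntvw,prtw] rk=18  ker:novw
rk∂_3=18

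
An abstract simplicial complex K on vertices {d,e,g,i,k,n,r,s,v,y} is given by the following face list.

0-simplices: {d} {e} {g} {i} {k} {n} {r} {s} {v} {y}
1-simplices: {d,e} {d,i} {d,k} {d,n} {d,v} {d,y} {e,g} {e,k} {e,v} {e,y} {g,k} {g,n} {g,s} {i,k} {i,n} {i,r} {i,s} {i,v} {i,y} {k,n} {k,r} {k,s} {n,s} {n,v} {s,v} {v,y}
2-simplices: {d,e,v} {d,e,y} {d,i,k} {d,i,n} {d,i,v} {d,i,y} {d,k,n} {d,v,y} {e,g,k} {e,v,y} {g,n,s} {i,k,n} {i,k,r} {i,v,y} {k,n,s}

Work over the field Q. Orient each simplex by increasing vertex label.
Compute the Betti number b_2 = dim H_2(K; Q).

b_2=3

n_0=10 n_1=26 n_2=15  [Q]
∂1: piv[de,di,dk,dn,dv,dy,eg,gs,ir] rk=9  ker:ek,ev,ey,gk,gn,ik,in,is,iv,iy,kn,kr,ks,ns,nv,sv,vy
∂2: piv[dev,dey,dik,din,div,diy,dkn,dvy,egk,gns,ikr,kns] rk=12  ker:evy,ikn,ivy
b_2=(15−12)−0=3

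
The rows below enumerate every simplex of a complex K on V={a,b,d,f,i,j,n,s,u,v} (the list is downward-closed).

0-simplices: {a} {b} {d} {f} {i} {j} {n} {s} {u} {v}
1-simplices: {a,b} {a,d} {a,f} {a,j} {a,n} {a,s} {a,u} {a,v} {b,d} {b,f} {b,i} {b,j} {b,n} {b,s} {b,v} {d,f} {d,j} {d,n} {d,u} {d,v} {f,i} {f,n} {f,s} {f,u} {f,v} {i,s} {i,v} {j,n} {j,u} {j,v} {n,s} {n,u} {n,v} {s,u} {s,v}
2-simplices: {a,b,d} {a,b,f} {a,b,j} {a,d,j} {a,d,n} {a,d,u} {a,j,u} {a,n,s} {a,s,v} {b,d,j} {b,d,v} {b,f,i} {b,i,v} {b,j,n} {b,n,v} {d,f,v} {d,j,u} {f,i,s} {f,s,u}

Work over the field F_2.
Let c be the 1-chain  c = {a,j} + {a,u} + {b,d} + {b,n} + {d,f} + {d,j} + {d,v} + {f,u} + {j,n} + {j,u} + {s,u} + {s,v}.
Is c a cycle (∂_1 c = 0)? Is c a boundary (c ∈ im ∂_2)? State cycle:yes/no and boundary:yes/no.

cycle:yes boundary:no

n_0=10 n_1=35 n_2=19  [Z2]
∂1: piv[ab,ad,af,aj,an,as,au,av,bi] rk=9  ker:bd,bf,bj,bn,bs,bv,df,dj,dn,du,dv,fi,fn,fs,fu,fv,is,iv,jn,ju,jv,ns,nu,nv,su,sv
∂2: piv[abd,abf,abj,adj,adn,adu,aju,ans,asv,bdv,bfi,biv,bjn,bnv,dfv,fis,fsu] rk=17  ker:bdj,dju
∂1c = 0
c vs im∂2: residual ≠ 0 ⇒ not boundary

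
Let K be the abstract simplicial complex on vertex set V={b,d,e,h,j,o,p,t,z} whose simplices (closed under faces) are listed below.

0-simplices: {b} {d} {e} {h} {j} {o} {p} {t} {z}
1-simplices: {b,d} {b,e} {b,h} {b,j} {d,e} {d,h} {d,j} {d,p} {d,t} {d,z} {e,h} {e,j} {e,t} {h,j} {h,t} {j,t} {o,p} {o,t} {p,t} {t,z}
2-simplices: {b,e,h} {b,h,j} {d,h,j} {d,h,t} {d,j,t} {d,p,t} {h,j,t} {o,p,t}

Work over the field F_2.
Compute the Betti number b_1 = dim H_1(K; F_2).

b_1=5

n_0=9 n_1=20 n_2=8  [Z2]
∂1: piv[bd,be,bh,bj,dp,dt,dz,op] rk=8  ker:de,dh,dj,eh,ej,et,hj,ht,jt,ot,pt,tz
∂2: piv[beh,bhj,dhj,dht,djt,dpt,opt] rk=7  ker:hjt
b_1=(20−8)−7=5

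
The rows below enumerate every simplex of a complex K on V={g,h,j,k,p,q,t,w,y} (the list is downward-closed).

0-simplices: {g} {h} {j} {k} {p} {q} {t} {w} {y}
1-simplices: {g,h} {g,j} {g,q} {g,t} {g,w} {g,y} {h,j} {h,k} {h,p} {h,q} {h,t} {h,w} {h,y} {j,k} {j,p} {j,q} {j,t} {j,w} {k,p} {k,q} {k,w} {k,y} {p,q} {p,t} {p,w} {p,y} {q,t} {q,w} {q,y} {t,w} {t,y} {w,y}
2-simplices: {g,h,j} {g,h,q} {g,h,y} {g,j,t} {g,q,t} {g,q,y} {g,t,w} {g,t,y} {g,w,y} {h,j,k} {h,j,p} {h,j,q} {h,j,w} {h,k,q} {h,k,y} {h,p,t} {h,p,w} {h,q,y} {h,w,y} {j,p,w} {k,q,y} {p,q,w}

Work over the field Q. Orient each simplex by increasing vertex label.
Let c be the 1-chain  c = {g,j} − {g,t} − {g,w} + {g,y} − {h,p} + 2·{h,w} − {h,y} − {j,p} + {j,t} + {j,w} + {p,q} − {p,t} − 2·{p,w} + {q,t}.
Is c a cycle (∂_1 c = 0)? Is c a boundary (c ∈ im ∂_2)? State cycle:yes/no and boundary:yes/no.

cycle:yes boundary:no

n_0=9 n_1=32 n_2=22  [Q]
∂1: piv[gh,gj,gq,gt,gw,gy,hk,hp] rk=8  ker:hj,hq,ht,hw,hy,jk,jp,jq,jt,jw,kp,kq,kw,ky,pq,pt,pw,py,qt,qw,qy,tw,ty,wy
∂2: piv[ghj,ghq,ghy,gjt,gqt,gqy,gtw,gty,gwy,hjk,hjp,hjq,hjw,hkq,hky,hpt,hpw,hwy,pqw] rk=19  ker:hqy,jpw,kqy
∂1c = 0
c vs im∂2: residual ≠ 0 ⇒ not boundary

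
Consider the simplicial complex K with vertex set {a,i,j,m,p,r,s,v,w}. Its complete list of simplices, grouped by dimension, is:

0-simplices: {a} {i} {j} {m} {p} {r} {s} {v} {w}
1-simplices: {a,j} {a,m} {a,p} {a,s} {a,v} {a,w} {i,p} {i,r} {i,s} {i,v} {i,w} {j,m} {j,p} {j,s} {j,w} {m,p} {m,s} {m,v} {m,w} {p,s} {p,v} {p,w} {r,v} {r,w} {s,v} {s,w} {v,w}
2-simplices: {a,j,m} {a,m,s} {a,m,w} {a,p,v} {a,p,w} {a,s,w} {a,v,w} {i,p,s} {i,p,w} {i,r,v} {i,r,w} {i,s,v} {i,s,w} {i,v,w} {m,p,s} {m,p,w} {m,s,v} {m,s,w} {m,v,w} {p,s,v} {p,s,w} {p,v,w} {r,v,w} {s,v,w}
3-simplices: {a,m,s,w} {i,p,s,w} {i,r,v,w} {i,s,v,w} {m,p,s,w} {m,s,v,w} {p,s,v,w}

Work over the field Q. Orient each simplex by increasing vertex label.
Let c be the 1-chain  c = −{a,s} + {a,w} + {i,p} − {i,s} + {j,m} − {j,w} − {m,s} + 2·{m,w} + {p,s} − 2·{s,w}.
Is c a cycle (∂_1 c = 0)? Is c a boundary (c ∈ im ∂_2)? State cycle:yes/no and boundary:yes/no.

cycle:yes boundary:no

n_0=9 n_1=27 n_2=24 n_3=7  [Q]
∂1: piv[aj,am,ap,as,av,aw,ip,ir] rk=8  ker:is,iv,iw,jm,jp,js,jw,mp,ms,mv,mw,ps,pv,pw,rv,rw,sv,sw,vw
∂2: piv[ajm,ams,amw,apv,apw,asw,avw,ips,ipw,irv,irw,isv,isw,ivw,mps,msv] rk=16  ker:mpw,msw,mvw,psv,psw,pvw,rvw,svw
∂3: piv[amsw,ipsw,irvw,isvw,mpsw,msvw,psvw] rk=7
∂1c = 0
c vs im∂2: residual ≠ 0 ⇒ not boundary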